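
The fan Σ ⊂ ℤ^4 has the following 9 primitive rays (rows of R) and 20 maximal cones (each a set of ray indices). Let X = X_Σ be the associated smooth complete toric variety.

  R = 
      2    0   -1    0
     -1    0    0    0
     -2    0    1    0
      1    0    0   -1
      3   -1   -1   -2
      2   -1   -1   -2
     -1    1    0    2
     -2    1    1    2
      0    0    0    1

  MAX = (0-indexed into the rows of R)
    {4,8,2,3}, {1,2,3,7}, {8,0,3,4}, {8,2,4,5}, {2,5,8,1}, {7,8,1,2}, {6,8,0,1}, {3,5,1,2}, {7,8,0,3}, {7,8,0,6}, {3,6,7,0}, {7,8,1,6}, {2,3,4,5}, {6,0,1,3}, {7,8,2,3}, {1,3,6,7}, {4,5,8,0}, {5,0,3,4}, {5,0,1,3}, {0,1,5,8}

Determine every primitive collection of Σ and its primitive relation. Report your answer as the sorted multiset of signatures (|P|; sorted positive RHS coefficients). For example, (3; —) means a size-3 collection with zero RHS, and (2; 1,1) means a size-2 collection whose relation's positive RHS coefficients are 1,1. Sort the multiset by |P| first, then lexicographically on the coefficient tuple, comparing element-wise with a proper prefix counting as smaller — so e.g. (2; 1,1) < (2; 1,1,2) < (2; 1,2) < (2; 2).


Δ(Σ) — 9 vertices, 11 min non-faces:

  {0,2}:  v_{0} + v_{2} = 0  so sig = (2; —)
  {5,7}:  v_{5} + v_{7} = 0  so sig = (2; —)
  {1,4}:  v_{1} + v_{4} = v_{5}  so sig = (2; 1)
  {4,6}:  v_{4} + v_{6} = v_{0}  so sig = (2; 1)
  {2,6}:  v_{2} + v_{6} = v_{1} + v_{7}  so sig = (2; 1,1)
  {4,7}:  v_{4} + v_{7} = v_{3} + v_{8}  so sig = (2; 1,1)
  {5,6}:  v_{5} + v_{6} = v_{0} + v_{1}  so sig = (2; 1,1)
  {1,3,8}:  v_{1} + v_{3} + v_{8} = 0  so sig = (3; —)
  {0,1,7}:  v_{0} + v_{1} + v_{7} = v_{6}  so sig = (3; 1)
  {3,5,8}:  v_{3} + v_{5} + v_{8} = v_{4}  so sig = (3; 1)
  {3,6,8}:  v_{3} + v_{6} + v_{8} = v_{0} + v_{7}  so sig = (3; 1,1)

Sorted signature multiset PRS(X):
    (2; —)
    (2; —)
    (2; 1)
    (2; 1)
    (2; 1,1)
    (2; 1,1)
    (2; 1,1)
    (3; —)
    (3; 1)
    (3; 1)
    (3; 1,1)


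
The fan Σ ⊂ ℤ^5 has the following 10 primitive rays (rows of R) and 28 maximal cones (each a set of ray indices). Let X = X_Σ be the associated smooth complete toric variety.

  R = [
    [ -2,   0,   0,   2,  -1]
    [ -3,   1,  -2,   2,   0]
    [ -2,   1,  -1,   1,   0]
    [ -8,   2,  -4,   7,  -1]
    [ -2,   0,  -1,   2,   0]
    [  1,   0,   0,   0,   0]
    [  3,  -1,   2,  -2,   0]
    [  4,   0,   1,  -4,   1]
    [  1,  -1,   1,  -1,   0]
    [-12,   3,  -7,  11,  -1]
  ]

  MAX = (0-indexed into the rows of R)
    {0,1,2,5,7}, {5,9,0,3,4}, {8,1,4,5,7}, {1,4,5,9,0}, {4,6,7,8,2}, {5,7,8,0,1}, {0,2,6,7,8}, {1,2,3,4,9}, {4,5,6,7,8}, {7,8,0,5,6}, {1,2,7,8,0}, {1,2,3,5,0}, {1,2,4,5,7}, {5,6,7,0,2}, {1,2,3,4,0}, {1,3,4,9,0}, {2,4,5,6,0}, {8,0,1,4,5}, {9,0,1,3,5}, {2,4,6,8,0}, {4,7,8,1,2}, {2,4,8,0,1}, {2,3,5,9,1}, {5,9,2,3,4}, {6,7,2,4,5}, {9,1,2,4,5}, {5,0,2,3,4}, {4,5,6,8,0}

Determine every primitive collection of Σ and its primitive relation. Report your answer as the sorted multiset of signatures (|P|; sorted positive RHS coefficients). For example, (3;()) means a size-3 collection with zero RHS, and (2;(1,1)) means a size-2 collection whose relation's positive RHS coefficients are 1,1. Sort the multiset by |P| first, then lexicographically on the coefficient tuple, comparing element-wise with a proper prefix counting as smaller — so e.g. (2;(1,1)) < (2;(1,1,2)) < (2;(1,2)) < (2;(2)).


12 collections generate NE(X_Σ); each relation:

  P={1,6}:  v_{1} + v_{6} = 0 — sig = (2;())
  P={3,7}:  v_{3} + v_{7} = v_{1} + v_{2} + v_{5} — sig = (2;(1,1,1))
  P={3,8}:  v_{3} + v_{8} = v_{0} + v_{1} + v_{4} — sig = (2;(1,1,1))
  P={6,9}:  v_{6} + v_{9} = v_{3} + v_{4} + v_{5} — sig = (2;(1,1,1))
  P={3,6}:  v_{3} + v_{6} = v_{0} + v_{2} + v_{4} + v_{5} — sig = (2;(1,1,1,1))
  P={7,9}:  v_{7} + v_{9} = 2·v_{1} + v_{2} + v_{4} + 2·v_{5} — sig = (2;(1,1,2,2))
  P={8,9}:  v_{8} + v_{9} = v_{0} + 2·v_{1} + 2·v_{4} + v_{5} — sig = (2;(1,1,2,2))
  P={0,4,7}:  v_{0} + v_{4} + v_{7} = 0 — sig = (3;())
  P={2,5,8}:  v_{2} + v_{5} + v_{8} = 0 — sig = (3;())
  P={0,2,9}:  v_{0} + v_{2} + v_{9} = 2·v_{3} — sig = (3;(2))
  P={1,3,4,5}:  v_{1} + v_{3} + v_{4} + v_{5} = v_{9} — sig = (4;(1))
  P={0,1,2,4,5}:  v_{0} + v_{1} + v_{2} + v_{4} + v_{5} = v_{3} — sig = (5;(1))

so the primitive-relation signature multiset is
{ (2;()),  (2;(1,1,1)) ×3,  (2;(1,1,1,1)),  (2;(1,1,2,2)) ×2,  (3;()) ×2,  (3;(2)),  (4;(1)),  (5;(1)) }


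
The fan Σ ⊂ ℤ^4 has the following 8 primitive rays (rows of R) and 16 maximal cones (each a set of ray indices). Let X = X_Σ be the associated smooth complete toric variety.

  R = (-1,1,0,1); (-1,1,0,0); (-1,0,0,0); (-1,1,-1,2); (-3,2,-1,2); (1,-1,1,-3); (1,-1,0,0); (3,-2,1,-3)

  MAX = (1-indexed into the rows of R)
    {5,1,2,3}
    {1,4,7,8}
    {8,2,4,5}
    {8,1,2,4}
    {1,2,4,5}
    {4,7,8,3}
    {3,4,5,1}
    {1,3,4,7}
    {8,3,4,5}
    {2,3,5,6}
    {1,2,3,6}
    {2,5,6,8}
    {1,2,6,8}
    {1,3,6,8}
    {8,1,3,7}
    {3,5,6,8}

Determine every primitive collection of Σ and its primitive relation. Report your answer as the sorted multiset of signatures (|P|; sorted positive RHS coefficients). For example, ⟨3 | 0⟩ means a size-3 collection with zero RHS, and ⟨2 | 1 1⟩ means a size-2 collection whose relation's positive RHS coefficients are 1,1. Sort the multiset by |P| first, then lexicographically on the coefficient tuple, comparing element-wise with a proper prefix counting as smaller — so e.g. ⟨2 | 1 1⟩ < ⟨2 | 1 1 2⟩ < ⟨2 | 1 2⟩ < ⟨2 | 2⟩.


Minimal non-faces — 9 found among 8 rays, 16 max cones:

  P={2,7}:  v_{2} + v_{7} = 0  →  sig = ⟨2 | 0⟩
  P={4,6}:  v_{4} + v_{6} = v_{5} + v_{8}  →  sig = ⟨2 | 1 1⟩
  P={5,7}:  v_{5} + v_{7} = v_{3} + v_{4}  →  sig = ⟨2 | 1 1⟩
  P={6,7}:  v_{6} + v_{7} = v_{3} + v_{8}  →  sig = ⟨2 | 1 1⟩
  P={1,5,8}:  v_{1} + v_{5} + v_{8} = v_{2}  →  sig = ⟨3 | 1⟩
  P={2,3,4}:  v_{2} + v_{3} + v_{4} = v_{5}  →  sig = ⟨3 | 1⟩
  P={2,3,8}:  v_{2} + v_{3} + v_{8} = v_{6}  →  sig = ⟨3 | 1⟩
  P={1,5,6}:  v_{1} + v_{5} + v_{6} = 2·v_{2} + v_{3}  →  sig = ⟨3 | 1 2⟩
  P={1,3,4,8}:  v_{1} + v_{3} + v_{4} + v_{8} = 0  →  sig = ⟨4 | 0⟩

Sorted signature multiset PRS(X):
    |P|=2: 4 collections, coeffs (), (1,1), (1,1), (1,1)
    |P|=3: 4 collections, coeffs (1), (1), (1), (1,2)
    |P|=4: 1 collection, coeffs ()


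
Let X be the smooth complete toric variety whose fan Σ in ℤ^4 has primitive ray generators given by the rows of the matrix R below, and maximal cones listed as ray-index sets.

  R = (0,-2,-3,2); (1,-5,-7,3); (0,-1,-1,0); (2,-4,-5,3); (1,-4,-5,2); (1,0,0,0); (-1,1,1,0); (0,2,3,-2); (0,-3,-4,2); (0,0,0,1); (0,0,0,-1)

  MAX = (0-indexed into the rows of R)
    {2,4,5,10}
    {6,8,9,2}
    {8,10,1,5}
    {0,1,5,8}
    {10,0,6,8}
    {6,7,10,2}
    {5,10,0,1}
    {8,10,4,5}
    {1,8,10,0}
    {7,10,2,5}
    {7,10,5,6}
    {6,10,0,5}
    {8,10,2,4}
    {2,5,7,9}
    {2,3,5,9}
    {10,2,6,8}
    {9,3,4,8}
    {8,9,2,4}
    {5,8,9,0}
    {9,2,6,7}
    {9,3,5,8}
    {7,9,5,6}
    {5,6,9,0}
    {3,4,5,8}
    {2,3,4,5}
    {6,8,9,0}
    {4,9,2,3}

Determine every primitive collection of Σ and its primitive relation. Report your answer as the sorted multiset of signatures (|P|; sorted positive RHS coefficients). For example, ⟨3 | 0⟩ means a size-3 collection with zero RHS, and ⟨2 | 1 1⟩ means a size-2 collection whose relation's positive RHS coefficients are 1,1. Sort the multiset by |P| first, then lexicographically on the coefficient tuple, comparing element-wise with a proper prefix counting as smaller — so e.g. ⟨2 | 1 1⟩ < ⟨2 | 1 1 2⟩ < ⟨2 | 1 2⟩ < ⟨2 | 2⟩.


Primitive collections (23):

  P = {0,7}:  v_{0} + v_{7} = 0  ⟹  sig = ⟨2 | 0⟩
  P = {9,10}:  v_{9} + v_{10} = 0  ⟹  sig = ⟨2 | 0⟩
  P = {0,2}:  v_{0} + v_{2} = v_{8}  ⟹  sig = ⟨2 | 1⟩
  P = {4,6}:  v_{4} + v_{6} = v_{8}  ⟹  sig = ⟨2 | 1⟩
  P = {7,8}:  v_{7} + v_{8} = v_{2}  ⟹  sig = ⟨2 | 1⟩
  P = {3,10}:  v_{3} + v_{10} = v_{4} + v_{5}  ⟹  sig = ⟨2 | 1 1⟩
  P = {1,7}:  v_{1} + v_{7} = v_{5} + v_{8} + v_{10}  ⟹  sig = ⟨2 | 1 1 1⟩
  P = {1,9}:  v_{1} + v_{9} = v_{0} + v_{5} + v_{8}  ⟹  sig = ⟨2 | 1 1 1⟩
  P = {3,6}:  v_{3} + v_{6} = v_{5} + v_{8} + v_{9}  ⟹  sig = ⟨2 | 1 1 1⟩
  P = {1,2}:  v_{1} + v_{2} = v_{5} + 2·v_{8} + v_{10}  ⟹  sig = ⟨2 | 1 1 2⟩
  P = {0,4}:  v_{0} + v_{4} = v_{5} + 2·v_{8}  ⟹  sig = ⟨2 | 1 2⟩
  P = {1,6}:  v_{1} + v_{6} = 2·v_{0} + v_{10}  ⟹  sig = ⟨2 | 1 2⟩
  P = {4,7}:  v_{4} + v_{7} = 2·v_{2} + v_{5}  ⟹  sig = ⟨2 | 1 2⟩
  P = {0,3}:  v_{0} + v_{3} = 2·v_{5} + 2·v_{8} + v_{9}  ⟹  sig = ⟨2 | 1 2 2⟩
  P = {3,7}:  v_{3} + v_{7} = 2·v_{2} + 2·v_{5} + v_{9}  ⟹  sig = ⟨2 | 1 2 2⟩
  P = {1,4}:  v_{1} + v_{4} = 2·v_{5} + 3·v_{8} + v_{10}  ⟹  sig = ⟨2 | 1 2 3⟩
  P = {1,3}:  v_{1} + v_{3} = 3·v_{5} + 3·v_{8}  ⟹  sig = ⟨2 | 3 3⟩
  P = {2,5,6}:  v_{2} + v_{5} + v_{6} = 0  ⟹  sig = ⟨3 | 0⟩
  P = {2,5,8}:  v_{2} + v_{5} + v_{8} = v_{4}  ⟹  sig = ⟨3 | 1⟩
  P = {4,5,9}:  v_{4} + v_{5} + v_{9} = v_{3}  ⟹  sig = ⟨3 | 1⟩
  P = {5,6,8}:  v_{5} + v_{6} + v_{8} = v_{0}  ⟹  sig = ⟨3 | 1⟩
  P = {2,3,8}:  v_{2} + v_{3} + v_{8} = 2·v_{4} + v_{9}  ⟹  sig = ⟨3 | 1 2⟩
  P = {0,5,8,10}:  v_{0} + v_{5} + v_{8} + v_{10} = v_{1}  ⟹  sig = ⟨4 | 1⟩

so the primitive-relation signature multiset is
[⟨2 | 0⟩, ⟨2 | 0⟩, ⟨2 | 1⟩, ⟨2 | 1⟩, ⟨2 | 1⟩, ⟨2 | 1 1⟩, ⟨2 | 1 1 1⟩, ⟨2 | 1 1 1⟩, ⟨2 | 1 1 1⟩, ⟨2 | 1 1 2⟩, ⟨2 | 1 2⟩, ⟨2 | 1 2⟩, ⟨2 | 1 2⟩, ⟨2 | 1 2 2⟩, ⟨2 | 1 2 2⟩, ⟨2 | 1 2 3⟩, ⟨2 | 3 3⟩, ⟨3 | 0⟩, ⟨3 | 1⟩, ⟨3 | 1⟩, ⟨3 | 1⟩, ⟨3 | 1 2⟩, ⟨4 | 1⟩]


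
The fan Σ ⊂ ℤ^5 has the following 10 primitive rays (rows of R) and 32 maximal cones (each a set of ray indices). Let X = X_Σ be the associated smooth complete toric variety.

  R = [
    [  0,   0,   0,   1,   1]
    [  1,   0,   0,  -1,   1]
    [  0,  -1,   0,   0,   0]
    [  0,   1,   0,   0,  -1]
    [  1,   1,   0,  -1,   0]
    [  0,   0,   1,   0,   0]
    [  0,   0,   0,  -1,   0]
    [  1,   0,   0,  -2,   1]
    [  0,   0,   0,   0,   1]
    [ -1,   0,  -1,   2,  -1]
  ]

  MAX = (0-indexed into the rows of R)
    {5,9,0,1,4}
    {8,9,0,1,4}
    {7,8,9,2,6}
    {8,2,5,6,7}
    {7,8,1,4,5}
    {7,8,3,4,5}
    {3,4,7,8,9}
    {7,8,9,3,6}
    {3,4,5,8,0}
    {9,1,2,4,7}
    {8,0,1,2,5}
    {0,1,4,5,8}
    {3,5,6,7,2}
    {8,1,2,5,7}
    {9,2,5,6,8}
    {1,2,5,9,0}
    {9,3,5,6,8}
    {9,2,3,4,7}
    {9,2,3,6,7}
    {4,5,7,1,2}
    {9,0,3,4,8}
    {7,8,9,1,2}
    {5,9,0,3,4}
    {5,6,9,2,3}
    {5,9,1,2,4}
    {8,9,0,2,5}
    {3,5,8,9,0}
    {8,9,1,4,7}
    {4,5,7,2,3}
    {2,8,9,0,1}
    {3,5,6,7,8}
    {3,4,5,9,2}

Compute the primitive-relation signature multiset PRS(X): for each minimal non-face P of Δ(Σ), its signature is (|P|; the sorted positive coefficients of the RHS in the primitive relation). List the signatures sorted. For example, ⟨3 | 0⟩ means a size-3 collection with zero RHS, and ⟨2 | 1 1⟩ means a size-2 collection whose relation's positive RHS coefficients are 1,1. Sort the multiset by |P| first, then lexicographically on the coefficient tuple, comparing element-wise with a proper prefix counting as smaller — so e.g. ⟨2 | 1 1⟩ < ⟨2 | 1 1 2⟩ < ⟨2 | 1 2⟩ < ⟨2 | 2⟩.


12 collections generate NE(X_Σ); each relation:

  P = {0,6}:  v_{0} + v_{6} = v_{8}  ⟹  sig = ⟨2 | 1⟩
  P = {1,3}:  v_{1} + v_{3} = v_{4}  ⟹  sig = ⟨2 | 1⟩
  P = {1,6}:  v_{1} + v_{6} = v_{7}  ⟹  sig = ⟨2 | 1⟩
  P = {0,7}:  v_{0} + v_{7} = v_{1} + v_{8}  ⟹  sig = ⟨2 | 1 1⟩
  P = {4,6}:  v_{4} + v_{6} = v_{3} + v_{7}  ⟹  sig = ⟨2 | 1 1⟩
  P = {2,3,8}:  v_{2} + v_{3} + v_{8} = 0  ⟹  sig = ⟨3 | 0⟩
  P = {5,7,9}:  v_{5} + v_{7} + v_{9} = 0  ⟹  sig = ⟨3 | 0⟩
  P = {2,4,8}:  v_{2} + v_{4} + v_{8} = v_{1}  ⟹  sig = ⟨3 | 1⟩
  P = {0,2,3}:  v_{0} + v_{2} + v_{3} = v_{1} + v_{5} + v_{9}  ⟹  sig = ⟨3 | 1 1 1⟩
  P = {0,2,4}:  v_{0} + v_{2} + v_{4} = 2·v_{1} + v_{5} + v_{9}  ⟹  sig = ⟨3 | 1 1 2⟩
  P = {1,5,8,9}:  v_{1} + v_{5} + v_{8} + v_{9} = v_{0}  ⟹  sig = ⟨4 | 1⟩
  P = {4,5,8,9}:  v_{4} + v_{5} + v_{8} + v_{9} = v_{0} + v_{3}  ⟹  sig = ⟨4 | 1 1⟩

Sorted signature multiset PRS(X):
[⟨2 | 1⟩, ⟨2 | 1⟩, ⟨2 | 1⟩, ⟨2 | 1 1⟩, ⟨2 | 1 1⟩, ⟨3 | 0⟩, ⟨3 | 0⟩, ⟨3 | 1⟩, ⟨3 | 1 1 1⟩, ⟨3 | 1 1 2⟩, ⟨4 | 1⟩, ⟨4 | 1 1⟩]


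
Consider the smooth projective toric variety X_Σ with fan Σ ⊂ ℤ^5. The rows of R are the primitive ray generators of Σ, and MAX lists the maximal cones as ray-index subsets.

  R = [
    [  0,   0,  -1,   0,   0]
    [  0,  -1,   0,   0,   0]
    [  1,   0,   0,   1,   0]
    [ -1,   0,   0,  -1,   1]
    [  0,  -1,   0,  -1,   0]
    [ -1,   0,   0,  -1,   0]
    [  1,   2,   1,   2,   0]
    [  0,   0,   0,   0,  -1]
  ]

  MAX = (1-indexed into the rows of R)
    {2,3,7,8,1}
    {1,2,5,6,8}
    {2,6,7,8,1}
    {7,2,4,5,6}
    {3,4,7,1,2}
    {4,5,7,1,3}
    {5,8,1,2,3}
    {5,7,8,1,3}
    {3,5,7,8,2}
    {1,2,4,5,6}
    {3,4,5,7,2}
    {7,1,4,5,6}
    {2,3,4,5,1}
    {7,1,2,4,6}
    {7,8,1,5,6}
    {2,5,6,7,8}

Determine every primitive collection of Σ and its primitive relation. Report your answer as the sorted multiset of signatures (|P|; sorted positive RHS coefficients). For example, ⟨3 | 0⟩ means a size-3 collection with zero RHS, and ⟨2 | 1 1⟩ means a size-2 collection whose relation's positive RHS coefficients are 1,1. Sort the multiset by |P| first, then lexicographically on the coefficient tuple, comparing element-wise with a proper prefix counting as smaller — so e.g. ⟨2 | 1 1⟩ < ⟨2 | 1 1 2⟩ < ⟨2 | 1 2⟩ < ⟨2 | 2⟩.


Primitive collections (3):

  {3,6}:  v_{3} + v_{6} = 0  →  sig = ⟨2 | 0⟩
  {4,8}:  v_{4} + v_{8} = v_{6}  →  sig = ⟨2 | 1⟩
  {1,2,5,7}:  v_{1} + v_{2} + v_{5} + v_{7} = v_{3}  →  sig = ⟨4 | 1⟩

Sorted signature multiset PRS(X):
{ ⟨2 | 0⟩,  ⟨2 | 1⟩,  ⟨4 | 1⟩ }


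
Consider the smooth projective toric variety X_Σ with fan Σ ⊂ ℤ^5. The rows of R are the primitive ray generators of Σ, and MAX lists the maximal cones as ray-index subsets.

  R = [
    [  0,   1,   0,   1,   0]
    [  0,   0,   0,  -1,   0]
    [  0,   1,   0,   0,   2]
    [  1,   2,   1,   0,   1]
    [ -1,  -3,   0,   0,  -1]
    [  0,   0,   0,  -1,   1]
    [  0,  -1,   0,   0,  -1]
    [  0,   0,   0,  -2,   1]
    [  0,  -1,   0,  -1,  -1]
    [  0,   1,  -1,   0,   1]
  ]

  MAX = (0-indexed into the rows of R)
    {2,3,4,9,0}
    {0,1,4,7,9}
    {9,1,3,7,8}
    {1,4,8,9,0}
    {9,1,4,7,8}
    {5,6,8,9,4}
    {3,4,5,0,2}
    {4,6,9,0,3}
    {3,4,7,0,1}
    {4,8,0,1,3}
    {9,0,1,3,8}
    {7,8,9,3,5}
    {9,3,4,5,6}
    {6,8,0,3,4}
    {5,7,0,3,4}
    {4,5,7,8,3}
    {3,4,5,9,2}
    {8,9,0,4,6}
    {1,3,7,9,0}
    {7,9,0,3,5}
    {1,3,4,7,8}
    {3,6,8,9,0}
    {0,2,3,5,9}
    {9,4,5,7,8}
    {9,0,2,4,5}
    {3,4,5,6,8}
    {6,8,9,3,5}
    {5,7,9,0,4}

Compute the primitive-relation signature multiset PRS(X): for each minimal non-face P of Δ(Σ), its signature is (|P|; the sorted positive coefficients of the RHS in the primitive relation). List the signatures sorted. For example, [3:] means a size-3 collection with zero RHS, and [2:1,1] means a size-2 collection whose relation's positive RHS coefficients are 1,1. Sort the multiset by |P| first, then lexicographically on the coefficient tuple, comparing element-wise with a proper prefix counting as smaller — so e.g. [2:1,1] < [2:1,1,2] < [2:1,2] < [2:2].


Primitive collections (14):

  • {1,5}:  v_{1} + v_{5} = v_{7} — sig = [2:1]
  • {1,6}:  v_{1} + v_{6} = v_{8} — sig = [2:1]
  • {2,8}:  v_{2} + v_{8} = v_{5} — sig = [2:1]
  • {6,7}:  v_{6} + v_{7} = v_{5} + v_{8} — sig = [2:1,1]
  • {2,6}:  v_{2} + v_{6} = v_{3} + v_{4} + v_{9} — sig = [2:1,1,1]
  • {1,2}:  v_{1} + v_{2} = v_{0} + 2·v_{5} — sig = [2:1,2]
  • {2,7}:  v_{2} + v_{7} = v_{0} + 3·v_{5} — sig = [2:1,3]
  • {0,5,6}:  v_{0} + v_{5} + v_{6} = 0 — sig = [3:]
  • {0,5,8}:  v_{0} + v_{5} + v_{8} = v_{1} — sig = [3:1]
  • {0,7,8}:  v_{0} + v_{7} + v_{8} = 2·v_{1} — sig = [3:2]
  • {1,3,4,9}:  v_{1} + v_{3} + v_{4} + v_{9} = v_{5} — sig = [4:1]
  • {3,4,8,9}:  v_{3} + v_{4} + v_{8} + v_{9} = v_{5} + v_{6} — sig = [4:1,1]
  • {3,4,7,9}:  v_{3} + v_{4} + v_{7} + v_{9} = 2·v_{5} — sig = [4:2]
  • {0,3,4,5,9}:  v_{0} + v_{3} + v_{4} + v_{5} + v_{9} = v_{2} — sig = [5:1]

so the primitive-relation signature multiset is
    [2:1]
    [2:1]
    [2:1]
    [2:1,1]
    [2:1,1,1]
    [2:1,2]
    [2:1,3]
    [3:]
    [3:1]
    [3:2]
    [4:1]
    [4:1,1]
    [4:2]
    [5:1]


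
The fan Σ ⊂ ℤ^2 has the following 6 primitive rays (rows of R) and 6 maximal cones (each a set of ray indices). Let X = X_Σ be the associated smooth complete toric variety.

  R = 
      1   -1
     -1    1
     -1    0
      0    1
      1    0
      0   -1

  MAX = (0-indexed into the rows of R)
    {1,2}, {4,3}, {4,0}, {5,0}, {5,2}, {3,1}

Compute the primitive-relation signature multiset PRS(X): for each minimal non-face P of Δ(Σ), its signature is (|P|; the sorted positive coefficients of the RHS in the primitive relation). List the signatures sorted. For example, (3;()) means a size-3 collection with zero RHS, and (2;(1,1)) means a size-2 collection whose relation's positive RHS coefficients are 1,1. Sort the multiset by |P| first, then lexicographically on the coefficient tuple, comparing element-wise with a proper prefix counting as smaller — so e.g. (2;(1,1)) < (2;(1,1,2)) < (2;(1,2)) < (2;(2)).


Σ has 9 primitive collections:

  P={0,1}:  v_{0} + v_{1} = 0 — sig = (2;())
  P={2,4}:  v_{2} + v_{4} = 0 — sig = (2;())
  P={3,5}:  v_{3} + v_{5} = 0 — sig = (2;())
  P={0,2}:  v_{0} + v_{2} = v_{5} — sig = (2;(1))
  P={0,3}:  v_{0} + v_{3} = v_{4} — sig = (2;(1))
  P={1,4}:  v_{1} + v_{4} = v_{3} — sig = (2;(1))
  P={1,5}:  v_{1} + v_{5} = v_{2} — sig = (2;(1))
  P={2,3}:  v_{2} + v_{3} = v_{1} — sig = (2;(1))
  P={4,5}:  v_{4} + v_{5} = v_{0} — sig = (2;(1))

Hence PRS(X_Σ) =
[(2;()), (2;()), (2;()), (2;(1)), (2;(1)), (2;(1)), (2;(1)), (2;(1)), (2;(1))]


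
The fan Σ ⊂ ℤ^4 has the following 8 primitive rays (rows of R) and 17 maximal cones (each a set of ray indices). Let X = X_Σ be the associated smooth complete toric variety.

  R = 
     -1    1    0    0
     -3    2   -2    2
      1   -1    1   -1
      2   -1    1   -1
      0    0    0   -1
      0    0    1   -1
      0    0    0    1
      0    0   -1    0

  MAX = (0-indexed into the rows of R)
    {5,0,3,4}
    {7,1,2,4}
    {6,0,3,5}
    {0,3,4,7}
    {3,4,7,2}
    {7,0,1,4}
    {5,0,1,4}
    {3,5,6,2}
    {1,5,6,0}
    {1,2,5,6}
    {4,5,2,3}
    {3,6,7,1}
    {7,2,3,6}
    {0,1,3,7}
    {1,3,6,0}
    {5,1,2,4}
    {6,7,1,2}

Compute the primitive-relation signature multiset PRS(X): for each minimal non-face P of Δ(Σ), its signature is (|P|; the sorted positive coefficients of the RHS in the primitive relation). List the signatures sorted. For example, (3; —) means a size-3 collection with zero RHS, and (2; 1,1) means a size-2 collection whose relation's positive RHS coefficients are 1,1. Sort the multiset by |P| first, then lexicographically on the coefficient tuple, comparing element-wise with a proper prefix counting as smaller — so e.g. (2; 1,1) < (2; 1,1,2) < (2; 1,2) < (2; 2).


Primitive collections (7):

  • {4,6}:  v_{4} + v_{6} = 0  so sig = (2; —)
  • {0,2}:  v_{0} + v_{2} = v_{5}  so sig = (2; 1)
  • {5,7}:  v_{5} + v_{7} = v_{4}  so sig = (2; 1)
  • {1,2,3}:  v_{1} + v_{2} + v_{3} = 0  so sig = (3; —)
  • {1,3,5}:  v_{1} + v_{3} + v_{5} = v_{0}  so sig = (3; 1)
  • {0,6,7}:  v_{0} + v_{6} + v_{7} = v_{1} + v_{3}  so sig = (3; 1,1)
  • {1,3,4}:  v_{1} + v_{3} + v_{4} = v_{0} + v_{7}  so sig = (3; 1,1)

so the primitive-relation signature multiset is
{ (2; —),  (2; 1) ×2,  (3; —),  (3; 1),  (3; 1,1) ×2 }


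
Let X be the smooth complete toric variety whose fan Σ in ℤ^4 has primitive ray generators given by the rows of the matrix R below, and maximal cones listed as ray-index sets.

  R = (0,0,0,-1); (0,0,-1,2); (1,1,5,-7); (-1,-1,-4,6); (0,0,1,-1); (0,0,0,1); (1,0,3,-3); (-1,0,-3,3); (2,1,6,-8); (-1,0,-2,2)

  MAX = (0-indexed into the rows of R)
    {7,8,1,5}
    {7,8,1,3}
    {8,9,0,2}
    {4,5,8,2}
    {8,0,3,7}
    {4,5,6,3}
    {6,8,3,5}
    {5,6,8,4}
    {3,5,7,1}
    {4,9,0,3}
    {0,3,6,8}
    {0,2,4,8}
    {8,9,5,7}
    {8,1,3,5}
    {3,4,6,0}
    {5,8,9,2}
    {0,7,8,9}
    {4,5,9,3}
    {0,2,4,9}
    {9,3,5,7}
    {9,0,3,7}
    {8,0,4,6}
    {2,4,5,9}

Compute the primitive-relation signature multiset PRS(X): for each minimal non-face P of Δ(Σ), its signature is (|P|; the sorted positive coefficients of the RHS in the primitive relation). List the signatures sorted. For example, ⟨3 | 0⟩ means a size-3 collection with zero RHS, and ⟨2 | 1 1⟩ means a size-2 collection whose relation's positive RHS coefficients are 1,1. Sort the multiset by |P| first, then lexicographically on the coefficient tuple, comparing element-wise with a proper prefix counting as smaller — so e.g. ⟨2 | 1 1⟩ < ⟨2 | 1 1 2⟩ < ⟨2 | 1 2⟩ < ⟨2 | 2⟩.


Primitive collections (16):

  P = {0,5}:  v_{0} + v_{5} = 0  →  sig = ⟨2 | 0⟩
  P = {6,7}:  v_{6} + v_{7} = 0  →  sig = ⟨2 | 0⟩
  P = {1,4}:  v_{1} + v_{4} = v_{5}  →  sig = ⟨2 | 1⟩
  P = {2,3}:  v_{2} + v_{3} = v_{4}  →  sig = ⟨2 | 1⟩
  P = {4,7}:  v_{4} + v_{7} = v_{9}  →  sig = ⟨2 | 1⟩
  P = {6,9}:  v_{6} + v_{9} = v_{4}  →  sig = ⟨2 | 1⟩
  P = {1,9}:  v_{1} + v_{9} = v_{5} + v_{7}  →  sig = ⟨2 | 1 1⟩
  P = {0,1}:  v_{0} + v_{1} = v_{3} + v_{7} + v_{8}  →  sig = ⟨2 | 1 1 1⟩
  P = {1,2}:  v_{1} + v_{2} = v_{5} + v_{8} + v_{9}  →  sig = ⟨2 | 1 1 1⟩
  P = {1,6}:  v_{1} + v_{6} = v_{3} + v_{5} + v_{8}  →  sig = ⟨2 | 1 1 1⟩
  P = {2,6}:  v_{2} + v_{6} = 2·v_{4} + v_{8}  →  sig = ⟨2 | 1 2⟩
  P = {2,7}:  v_{2} + v_{7} = v_{8} + 2·v_{9}  →  sig = ⟨2 | 1 2⟩
  P = {3,8,9}:  v_{3} + v_{8} + v_{9} = 0  →  sig = ⟨3 | 0⟩
  P = {3,4,8}:  v_{3} + v_{4} + v_{8} = v_{6}  →  sig = ⟨3 | 1⟩
  P = {4,8,9}:  v_{4} + v_{8} + v_{9} = v_{2}  →  sig = ⟨3 | 1⟩
  P = {3,5,7,8}:  v_{3} + v_{5} + v_{7} + v_{8} = v_{1}  →  sig = ⟨4 | 1⟩

Signatures (|P|; sorted positive RHS coefficients), sorted:
[⟨2 | 0⟩, ⟨2 | 0⟩, ⟨2 | 1⟩, ⟨2 | 1⟩, ⟨2 | 1⟩, ⟨2 | 1⟩, ⟨2 | 1 1⟩, ⟨2 | 1 1 1⟩, ⟨2 | 1 1 1⟩, ⟨2 | 1 1 1⟩, ⟨2 | 1 2⟩, ⟨2 | 1 2⟩, ⟨3 | 0⟩, ⟨3 | 1⟩, ⟨3 | 1⟩, ⟨4 | 1⟩]


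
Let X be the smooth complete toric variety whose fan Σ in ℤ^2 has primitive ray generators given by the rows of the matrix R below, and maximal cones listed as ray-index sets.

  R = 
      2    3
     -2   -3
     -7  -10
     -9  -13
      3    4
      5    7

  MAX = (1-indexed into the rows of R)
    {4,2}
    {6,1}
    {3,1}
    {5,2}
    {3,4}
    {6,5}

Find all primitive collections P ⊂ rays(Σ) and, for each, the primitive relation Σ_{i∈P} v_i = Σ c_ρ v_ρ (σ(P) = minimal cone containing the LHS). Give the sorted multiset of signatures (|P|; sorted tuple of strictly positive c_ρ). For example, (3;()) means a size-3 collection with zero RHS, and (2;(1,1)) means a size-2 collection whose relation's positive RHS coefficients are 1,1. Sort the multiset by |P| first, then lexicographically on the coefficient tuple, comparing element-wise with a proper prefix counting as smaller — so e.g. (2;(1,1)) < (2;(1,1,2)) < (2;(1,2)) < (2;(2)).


Σ has 9 primitive collections:

  P={1,2}:  v_{1} + v_{2} = 0  →  sig = (2;())
  P={1,4}:  v_{1} + v_{4} = v_{3}  →  sig = (2;(1))
  P={1,5}:  v_{1} + v_{5} = v_{6}  →  sig = (2;(1))
  P={2,3}:  v_{2} + v_{3} = v_{4}  →  sig = (2;(1))
  P={2,6}:  v_{2} + v_{6} = v_{5}  →  sig = (2;(1))
  P={3,6}:  v_{3} + v_{6} = v_{2}  →  sig = (2;(1))
  P={3,5}:  v_{3} + v_{5} = 2·v_{2}  →  sig = (2;(2))
  P={4,6}:  v_{4} + v_{6} = 2·v_{2}  →  sig = (2;(2))
  P={4,5}:  v_{4} + v_{5} = 3·v_{2}  →  sig = (2;(3))

Sorted signature multiset PRS(X):
    (2;())
    (2;(1))
    (2;(1))
    (2;(1))
    (2;(1))
    (2;(1))
    (2;(2))
    (2;(2))
    (2;(3))


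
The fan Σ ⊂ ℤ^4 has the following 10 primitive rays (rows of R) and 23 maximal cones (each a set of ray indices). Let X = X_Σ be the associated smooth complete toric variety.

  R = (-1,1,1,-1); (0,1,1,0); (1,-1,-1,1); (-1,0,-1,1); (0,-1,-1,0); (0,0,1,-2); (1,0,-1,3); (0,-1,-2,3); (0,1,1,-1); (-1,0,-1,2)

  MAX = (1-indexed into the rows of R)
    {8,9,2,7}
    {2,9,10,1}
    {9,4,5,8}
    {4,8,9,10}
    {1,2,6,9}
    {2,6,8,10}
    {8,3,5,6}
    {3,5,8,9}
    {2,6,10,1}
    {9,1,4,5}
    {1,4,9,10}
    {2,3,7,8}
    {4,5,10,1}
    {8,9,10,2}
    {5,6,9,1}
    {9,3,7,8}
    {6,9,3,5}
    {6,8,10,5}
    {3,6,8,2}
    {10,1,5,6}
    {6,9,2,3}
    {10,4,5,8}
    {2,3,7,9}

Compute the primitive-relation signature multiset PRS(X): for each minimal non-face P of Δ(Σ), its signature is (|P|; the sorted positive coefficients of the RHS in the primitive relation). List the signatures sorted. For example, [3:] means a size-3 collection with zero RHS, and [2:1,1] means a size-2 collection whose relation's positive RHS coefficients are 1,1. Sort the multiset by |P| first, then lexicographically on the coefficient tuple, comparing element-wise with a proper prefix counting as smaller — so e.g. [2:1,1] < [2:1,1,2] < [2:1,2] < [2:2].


Δ(Σ) — 10 vertices, 16 min non-faces:

  P={1,3}:  v_{1} + v_{3} = 0 — sig = [2:]
  P={2,5}:  v_{2} + v_{5} = 0 — sig = [2:]
  P={1,8}:  v_{1} + v_{8} = v_{10} — sig = [2:1]
  P={3,10}:  v_{3} + v_{10} = v_{8} — sig = [2:1]
  P={2,4}:  v_{2} + v_{4} = v_{9} + v_{10} — sig = [2:1,1]
  P={4,6}:  v_{4} + v_{6} = v_{1} + v_{5} — sig = [2:1,1]
  P={6,7}:  v_{6} + v_{7} = v_{2} + v_{3} — sig = [2:1,1]
  P={1,7}:  v_{1} + v_{7} = v_{2} + v_{8} + v_{9} — sig = [2:1,1,1]
  P={3,4}:  v_{3} + v_{4} = v_{5} + v_{8} + v_{9} — sig = [2:1,1,1]
  P={5,7}:  v_{5} + v_{7} = v_{3} + v_{8} + v_{9} — sig = [2:1,1,1]
  P={7,10}:  v_{7} + v_{10} = v_{2} + 2·v_{8} + v_{9} — sig = [2:1,1,2]
  P={4,7}:  v_{4} + v_{7} = 2·v_{8} + 2·v_{9} — sig = [2:2,2]
  P={6,8,9}:  v_{6} + v_{8} + v_{9} = 0 — sig = [3:]
  P={5,9,10}:  v_{5} + v_{9} + v_{10} = v_{4} — sig = [3:1]
  P={6,9,10}:  v_{6} + v_{9} + v_{10} = v_{1} — sig = [3:1]
  P={2,3,8,9}:  v_{2} + v_{3} + v_{8} + v_{9} = v_{7} — sig = [4:1]

Hence PRS(X_Σ) =
[[2:], [2:], [2:1], [2:1], [2:1,1], [2:1,1], [2:1,1], [2:1,1,1], [2:1,1,1], [2:1,1,1], [2:1,1,2], [2:2,2], [3:], [3:1], [3:1], [4:1]]


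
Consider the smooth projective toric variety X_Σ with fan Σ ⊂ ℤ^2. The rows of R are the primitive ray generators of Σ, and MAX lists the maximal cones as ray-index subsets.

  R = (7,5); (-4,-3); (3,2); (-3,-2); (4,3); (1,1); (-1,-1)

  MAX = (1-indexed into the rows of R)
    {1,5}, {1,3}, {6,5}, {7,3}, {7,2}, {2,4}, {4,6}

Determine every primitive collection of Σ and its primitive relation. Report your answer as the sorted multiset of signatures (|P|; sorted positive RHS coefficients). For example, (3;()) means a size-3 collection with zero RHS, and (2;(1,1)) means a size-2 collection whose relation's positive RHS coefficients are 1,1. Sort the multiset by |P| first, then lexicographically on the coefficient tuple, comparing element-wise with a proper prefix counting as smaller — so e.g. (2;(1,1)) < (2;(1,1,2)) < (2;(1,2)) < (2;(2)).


Δ(Σ) — 7 vertices, 14 min non-faces:

  P = {2,5}:  v_{2} + v_{5} = 0  ⟹  sig = (2;())
  P = {3,4}:  v_{3} + v_{4} = 0  ⟹  sig = (2;())
  P = {6,7}:  v_{6} + v_{7} = 0  ⟹  sig = (2;())
  P = {1,2}:  v_{1} + v_{2} = v_{3}  ⟹  sig = (2;(1))
  P = {1,4}:  v_{1} + v_{4} = v_{5}  ⟹  sig = (2;(1))
  P = {2,3}:  v_{2} + v_{3} = v_{7}  ⟹  sig = (2;(1))
  P = {2,6}:  v_{2} + v_{6} = v_{4}  ⟹  sig = (2;(1))
  P = {3,5}:  v_{3} + v_{5} = v_{1}  ⟹  sig = (2;(1))
  P = {3,6}:  v_{3} + v_{6} = v_{5}  ⟹  sig = (2;(1))
  P = {4,5}:  v_{4} + v_{5} = v_{6}  ⟹  sig = (2;(1))
  P = {4,7}:  v_{4} + v_{7} = v_{2}  ⟹  sig = (2;(1))
  P = {5,7}:  v_{5} + v_{7} = v_{3}  ⟹  sig = (2;(1))
  P = {1,6}:  v_{1} + v_{6} = 2·v_{5}  ⟹  sig = (2;(2))
  P = {1,7}:  v_{1} + v_{7} = 2·v_{3}  ⟹  sig = (2;(2))

Sorted signature multiset PRS(X):
    |P|=2: 14 collections, coeffs (), (), (), (1), (1), (1), (1), (1), (1), (1), (1), (1), (2), (2)


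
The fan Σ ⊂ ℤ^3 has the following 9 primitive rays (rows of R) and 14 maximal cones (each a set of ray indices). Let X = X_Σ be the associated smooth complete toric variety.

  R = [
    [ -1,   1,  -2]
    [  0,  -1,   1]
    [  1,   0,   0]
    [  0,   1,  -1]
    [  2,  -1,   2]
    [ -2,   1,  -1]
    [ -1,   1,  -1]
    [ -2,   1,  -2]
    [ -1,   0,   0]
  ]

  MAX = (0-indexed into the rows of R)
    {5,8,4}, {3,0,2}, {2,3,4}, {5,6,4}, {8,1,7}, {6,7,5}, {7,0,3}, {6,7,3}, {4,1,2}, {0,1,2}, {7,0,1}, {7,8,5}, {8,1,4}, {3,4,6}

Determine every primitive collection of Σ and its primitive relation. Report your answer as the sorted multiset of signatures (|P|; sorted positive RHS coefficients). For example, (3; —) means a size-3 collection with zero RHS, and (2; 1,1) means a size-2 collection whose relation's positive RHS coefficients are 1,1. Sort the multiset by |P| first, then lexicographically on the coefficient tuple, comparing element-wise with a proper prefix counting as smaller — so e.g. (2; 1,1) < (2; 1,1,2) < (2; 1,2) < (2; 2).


15 minimal non-faces of Δ(Σ) (on 9 rays):

  • {1,3}:  v_{1} + v_{3} = 0  →  sig = (2; —)
  • {2,8}:  v_{2} + v_{8} = 0  →  sig = (2; —)
  • {4,7}:  v_{4} + v_{7} = 0  →  sig = (2; —)
  • {0,4}:  v_{0} + v_{4} = v_{2}  →  sig = (2; 1)
  • {0,8}:  v_{0} + v_{8} = v_{7}  →  sig = (2; 1)
  • {1,6}:  v_{1} + v_{6} = v_{8}  →  sig = (2; 1)
  • {2,5}:  v_{2} + v_{5} = v_{6}  →  sig = (2; 1)
  • {2,6}:  v_{2} + v_{6} = v_{3}  →  sig = (2; 1)
  • {2,7}:  v_{2} + v_{7} = v_{0}  →  sig = (2; 1)
  • {3,8}:  v_{3} + v_{8} = v_{6}  →  sig = (2; 1)
  • {6,8}:  v_{6} + v_{8} = v_{5}  →  sig = (2; 1)
  • {0,5}:  v_{0} + v_{5} = v_{6} + v_{7}  →  sig = (2; 1,1)
  • {0,6}:  v_{0} + v_{6} = v_{3} + v_{7}  →  sig = (2; 1,1)
  • {1,5}:  v_{1} + v_{5} = 2·v_{8}  →  sig = (2; 2)
  • {3,5}:  v_{3} + v_{5} = 2·v_{6}  →  sig = (2; 2)

Signatures (|P|; sorted positive RHS coefficients), sorted:
{ (2; —) ×3,  (2; 1) ×8,  (2; 1,1) ×2,  (2; 2) ×2 }


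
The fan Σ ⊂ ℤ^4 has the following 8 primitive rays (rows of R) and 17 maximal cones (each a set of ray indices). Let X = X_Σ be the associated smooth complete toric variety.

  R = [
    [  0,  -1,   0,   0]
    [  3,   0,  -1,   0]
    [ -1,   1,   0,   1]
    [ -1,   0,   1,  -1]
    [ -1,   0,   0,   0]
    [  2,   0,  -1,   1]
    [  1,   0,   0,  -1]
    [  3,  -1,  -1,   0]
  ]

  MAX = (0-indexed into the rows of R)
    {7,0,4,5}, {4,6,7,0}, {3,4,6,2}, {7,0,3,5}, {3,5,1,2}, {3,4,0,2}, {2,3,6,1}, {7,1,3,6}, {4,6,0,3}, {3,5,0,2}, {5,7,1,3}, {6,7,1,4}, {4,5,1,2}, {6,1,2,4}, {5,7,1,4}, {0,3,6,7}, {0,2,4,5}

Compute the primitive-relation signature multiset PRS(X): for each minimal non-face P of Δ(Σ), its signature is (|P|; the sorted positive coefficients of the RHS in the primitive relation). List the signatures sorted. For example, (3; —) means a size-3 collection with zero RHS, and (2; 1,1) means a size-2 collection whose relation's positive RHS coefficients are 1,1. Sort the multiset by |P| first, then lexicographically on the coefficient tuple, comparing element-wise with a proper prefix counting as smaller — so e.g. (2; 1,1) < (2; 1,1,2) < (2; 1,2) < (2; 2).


Primitive collections (7):

  {0,1}:  v_{0} + v_{1} = v_{7}  so sig = (2; 1)
  {2,7}:  v_{2} + v_{7} = v_{5}  so sig = (2; 1)
  {5,6}:  v_{5} + v_{6} = v_{1}  so sig = (2; 1)
  {0,2,6}:  v_{0} + v_{2} + v_{6} = 0  so sig = (3; —)
  {3,4,5}:  v_{3} + v_{4} + v_{5} = 0  so sig = (3; —)
  {1,3,4}:  v_{1} + v_{3} + v_{4} = v_{6}  so sig = (3; 1)
  {3,4,7}:  v_{3} + v_{4} + v_{7} = v_{0} + v_{6}  so sig = (3; 1,1)

Signatures (|P|; sorted positive RHS coefficients), sorted:
[(2; 1), (2; 1), (2; 1), (3; —), (3; —), (3; 1), (3; 1,1)]


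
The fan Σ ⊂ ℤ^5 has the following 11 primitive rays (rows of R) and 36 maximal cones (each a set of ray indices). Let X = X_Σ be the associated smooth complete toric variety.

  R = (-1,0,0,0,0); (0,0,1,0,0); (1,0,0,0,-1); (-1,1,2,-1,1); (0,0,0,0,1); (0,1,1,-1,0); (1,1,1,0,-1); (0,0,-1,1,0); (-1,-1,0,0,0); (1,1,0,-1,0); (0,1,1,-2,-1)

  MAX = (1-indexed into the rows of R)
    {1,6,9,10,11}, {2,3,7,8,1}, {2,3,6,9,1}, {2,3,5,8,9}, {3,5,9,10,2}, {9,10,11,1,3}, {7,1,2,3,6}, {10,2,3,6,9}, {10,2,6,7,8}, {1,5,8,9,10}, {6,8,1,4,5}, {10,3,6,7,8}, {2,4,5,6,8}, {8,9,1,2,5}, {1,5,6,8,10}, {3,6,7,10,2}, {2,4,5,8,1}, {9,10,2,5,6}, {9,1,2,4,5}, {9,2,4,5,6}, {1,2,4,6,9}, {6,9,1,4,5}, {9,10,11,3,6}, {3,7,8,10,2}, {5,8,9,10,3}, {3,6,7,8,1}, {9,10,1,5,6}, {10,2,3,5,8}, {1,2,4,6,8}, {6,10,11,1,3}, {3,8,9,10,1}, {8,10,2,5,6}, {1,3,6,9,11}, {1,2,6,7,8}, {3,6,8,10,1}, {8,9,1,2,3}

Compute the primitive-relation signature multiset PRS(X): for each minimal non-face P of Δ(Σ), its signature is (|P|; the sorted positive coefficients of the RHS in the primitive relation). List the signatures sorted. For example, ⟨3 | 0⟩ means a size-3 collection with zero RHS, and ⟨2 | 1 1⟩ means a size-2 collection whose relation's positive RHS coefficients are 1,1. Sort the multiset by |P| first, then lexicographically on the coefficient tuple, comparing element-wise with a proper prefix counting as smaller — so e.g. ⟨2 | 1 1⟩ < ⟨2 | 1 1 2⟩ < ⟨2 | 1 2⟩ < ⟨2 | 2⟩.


Primitive collections (20):

  P = {3,4}:  v_{3} + v_{4} = v_{2} + v_{6} — sig = ⟨2 | 1 1⟩
  P = {5,11}:  v_{5} + v_{11} = v_{6} + v_{9} + v_{10} — sig = ⟨2 | 1 1 1⟩
  P = {7,9}:  v_{7} + v_{9} = v_{1} + v_{2} + v_{3} — sig = ⟨2 | 1 1 1⟩
  P = {2,11}:  v_{2} + v_{11} = v_{3} + 2·v_{6} + v_{9} — sig = ⟨2 | 1 1 2⟩
  P = {5,7}:  v_{5} + v_{7} = 2·v_{2} + v_{8} + v_{10} — sig = ⟨2 | 1 1 2⟩
  P = {8,11}:  v_{8} + v_{11} = 2·v_{1} + v_{3} + v_{10} — sig = ⟨2 | 1 1 2⟩
  P = {4,10}:  v_{4} + v_{10} = v_{5} + 2·v_{6} — sig = ⟨2 | 1 2⟩
  P = {4,7}:  v_{4} + v_{7} = 2·v_{2} + 2·v_{6} + v_{8} — sig = ⟨2 | 1 2 2⟩
  P = {7,11}:  v_{7} + v_{11} = v_{1} + 2·v_{3} + 2·v_{6} — sig = ⟨2 | 1 2 2⟩
  P = {4,11}:  v_{4} + v_{11} = 3·v_{6} + v_{9} — sig = ⟨2 | 1 3⟩
  P = {1,3,5}:  v_{1} + v_{3} + v_{5} = 0 — sig = ⟨3 | 0⟩
  P = {1,2,10}:  v_{1} + v_{2} + v_{10} = v_{6} — sig = ⟨3 | 1⟩
  P = {6,8,9}:  v_{6} + v_{8} + v_{9} = v_{1} — sig = ⟨3 | 1⟩
  P = {3,5,6}:  v_{3} + v_{5} + v_{6} = v_{2} + v_{10} — sig = ⟨3 | 1 1⟩
  P = {1,7,10}:  v_{1} + v_{7} + v_{10} = v_{3} + 2·v_{6} + v_{8} — sig = ⟨3 | 1 1 2⟩
  P = {4,8,9}:  v_{4} + v_{8} + v_{9} = 2·v_{1} + v_{2} + v_{5} — sig = ⟨3 | 1 1 2⟩
  P = {2,8,9,10}:  v_{2} + v_{8} + v_{9} + v_{10} = 0 — sig = ⟨4 | 0⟩
  P = {1,2,5,6}:  v_{1} + v_{2} + v_{5} + v_{6} = v_{4} — sig = ⟨4 | 1⟩
  P = {2,3,6,8}:  v_{2} + v_{3} + v_{6} + v_{8} = v_{7} — sig = ⟨4 | 1⟩
  P = {1,3,6,9,10}:  v_{1} + v_{3} + v_{6} + v_{9} + v_{10} = v_{11} — sig = ⟨5 | 1⟩

Hence PRS(X_Σ) =
    |P|=2: 10 collections, coeffs (1,1), (1,1,1), (1,1,1), (1,1,2), (1,1,2), (1,1,2), (1,2), (1,2,2), (1,2,2), (1,3)
    |P|=3: 6 collections, coeffs (), (1), (1), (1,1), (1,1,2), (1,1,2)
    |P|=4: 3 collections, coeffs (), (1), (1)
    |P|=5: 1 collection, coeffs (1)


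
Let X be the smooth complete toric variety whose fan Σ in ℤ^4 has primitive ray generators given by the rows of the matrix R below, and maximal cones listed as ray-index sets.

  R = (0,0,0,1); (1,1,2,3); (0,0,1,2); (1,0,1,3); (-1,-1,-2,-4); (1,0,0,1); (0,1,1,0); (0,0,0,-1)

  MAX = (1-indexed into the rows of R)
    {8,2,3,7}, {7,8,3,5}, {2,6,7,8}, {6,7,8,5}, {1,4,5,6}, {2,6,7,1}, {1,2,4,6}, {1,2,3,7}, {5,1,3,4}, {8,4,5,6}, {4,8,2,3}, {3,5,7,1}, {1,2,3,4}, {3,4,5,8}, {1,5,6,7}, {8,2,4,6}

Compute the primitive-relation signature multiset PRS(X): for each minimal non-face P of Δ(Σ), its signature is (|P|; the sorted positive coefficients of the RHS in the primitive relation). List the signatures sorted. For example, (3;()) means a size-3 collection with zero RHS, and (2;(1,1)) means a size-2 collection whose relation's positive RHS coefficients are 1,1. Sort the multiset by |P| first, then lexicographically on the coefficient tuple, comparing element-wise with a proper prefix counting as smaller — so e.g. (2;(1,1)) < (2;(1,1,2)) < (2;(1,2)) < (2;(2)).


Minimal non-faces — 4 found among 8 rays, 16 max cones:

  {1,8}:  v_{1} + v_{8} = 0 ; sig = (2;())
  {2,5}:  v_{2} + v_{5} = v_{8} ; sig = (2;(1))
  {3,6}:  v_{3} + v_{6} = v_{4} ; sig = (2;(1))
  {4,7}:  v_{4} + v_{7} = v_{2} ; sig = (2;(1))

Sorted signature multiset PRS(X):
    |P|=2: 4 collections, coeffs (), (1), (1), (1)


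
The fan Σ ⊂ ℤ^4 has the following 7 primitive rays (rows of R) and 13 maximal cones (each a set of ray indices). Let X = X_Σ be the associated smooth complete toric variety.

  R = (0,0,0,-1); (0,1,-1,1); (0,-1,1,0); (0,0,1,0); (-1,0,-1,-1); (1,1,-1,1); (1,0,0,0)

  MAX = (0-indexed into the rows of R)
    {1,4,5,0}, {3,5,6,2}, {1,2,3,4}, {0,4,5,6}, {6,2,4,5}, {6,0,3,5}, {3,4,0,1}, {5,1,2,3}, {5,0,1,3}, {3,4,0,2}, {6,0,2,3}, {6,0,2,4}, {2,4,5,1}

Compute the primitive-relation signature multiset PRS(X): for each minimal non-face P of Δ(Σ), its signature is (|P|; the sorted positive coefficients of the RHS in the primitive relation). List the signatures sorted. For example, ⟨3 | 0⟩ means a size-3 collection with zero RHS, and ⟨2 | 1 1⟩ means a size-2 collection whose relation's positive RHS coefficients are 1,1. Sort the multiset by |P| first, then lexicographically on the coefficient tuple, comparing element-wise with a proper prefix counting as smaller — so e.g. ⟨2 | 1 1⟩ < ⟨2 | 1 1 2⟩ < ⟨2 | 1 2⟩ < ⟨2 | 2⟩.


5 collections generate NE(X_Σ); each relation:

  P={1,6}:  v_{1} + v_{6} = v_{5} ; sig = ⟨2 | 1⟩
  P={0,1,2}:  v_{0} + v_{1} + v_{2} = 0 ; sig = ⟨3 | 0⟩
  P={0,2,5}:  v_{0} + v_{2} + v_{5} = v_{6} ; sig = ⟨3 | 1⟩
  P={3,4,6}:  v_{3} + v_{4} + v_{6} = v_{0} ; sig = ⟨3 | 1⟩
  P={3,4,5}:  v_{3} + v_{4} + v_{5} = v_{0} + v_{1} ; sig = ⟨3 | 1 1⟩

so the primitive-relation signature multiset is
    |P|=2: 1 collection, coeffs (1)
    |P|=3: 4 collections, coeffs (), (1), (1), (1,1)


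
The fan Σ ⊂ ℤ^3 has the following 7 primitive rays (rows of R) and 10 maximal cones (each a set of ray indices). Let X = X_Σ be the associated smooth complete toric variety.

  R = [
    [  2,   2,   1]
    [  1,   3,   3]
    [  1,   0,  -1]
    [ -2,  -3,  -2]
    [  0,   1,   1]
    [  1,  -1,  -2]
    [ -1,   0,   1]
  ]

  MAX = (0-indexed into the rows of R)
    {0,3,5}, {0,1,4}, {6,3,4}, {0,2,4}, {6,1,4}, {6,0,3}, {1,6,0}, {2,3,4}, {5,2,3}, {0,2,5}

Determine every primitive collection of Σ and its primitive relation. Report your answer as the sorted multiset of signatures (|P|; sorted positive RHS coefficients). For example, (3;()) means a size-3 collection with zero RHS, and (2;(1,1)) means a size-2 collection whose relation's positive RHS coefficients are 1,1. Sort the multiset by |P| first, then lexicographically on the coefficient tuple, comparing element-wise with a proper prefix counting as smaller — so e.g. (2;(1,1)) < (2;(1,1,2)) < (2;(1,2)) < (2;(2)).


9 minimal non-faces of Δ(Σ) (on 7 rays):

  P = {2,6}:  v_{2} + v_{6} = 0  so sig = (2;())
  P = {1,3}:  v_{1} + v_{3} = v_{6}  so sig = (2;(1))
  P = {1,5}:  v_{1} + v_{5} = v_{0}  so sig = (2;(1))
  P = {4,5}:  v_{4} + v_{5} = v_{2}  so sig = (2;(1))
  P = {1,2}:  v_{1} + v_{2} = v_{0} + v_{4}  so sig = (2;(1,1))
  P = {5,6}:  v_{5} + v_{6} = v_{0} + v_{3}  so sig = (2;(1,1))
  P = {0,3,4}:  v_{0} + v_{3} + v_{4} = 0  so sig = (3;())
  P = {0,2,3}:  v_{0} + v_{2} + v_{3} = v_{5}  so sig = (3;(1))
  P = {0,4,6}:  v_{0} + v_{4} + v_{6} = v_{1}  so sig = (3;(1))

Hence PRS(X_Σ) =
{ (2;()),  (2;(1)) ×3,  (2;(1,1)) ×2,  (3;()),  (3;(1)) ×2 }


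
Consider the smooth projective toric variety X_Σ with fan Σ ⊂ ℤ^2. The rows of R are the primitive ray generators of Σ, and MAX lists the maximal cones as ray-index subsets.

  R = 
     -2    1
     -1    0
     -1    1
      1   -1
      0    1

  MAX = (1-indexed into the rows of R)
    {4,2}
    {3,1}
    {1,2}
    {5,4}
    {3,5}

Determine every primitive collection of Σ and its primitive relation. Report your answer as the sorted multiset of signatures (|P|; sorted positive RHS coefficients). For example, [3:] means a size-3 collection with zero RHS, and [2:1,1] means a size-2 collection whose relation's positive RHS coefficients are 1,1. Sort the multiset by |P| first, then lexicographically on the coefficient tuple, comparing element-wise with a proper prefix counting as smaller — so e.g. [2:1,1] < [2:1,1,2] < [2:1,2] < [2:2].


Primitive collections (5):

  {3,4}:  v_{3} + v_{4} = 0  ⇒ sig = [2:]
  {1,4}:  v_{1} + v_{4} = v_{2}  ⇒ sig = [2:1]
  {2,3}:  v_{2} + v_{3} = v_{1}  ⇒ sig = [2:1]
  {2,5}:  v_{2} + v_{5} = v_{3}  ⇒ sig = [2:1]
  {1,5}:  v_{1} + v_{5} = 2·v_{3}  ⇒ sig = [2:2]

Signatures (|P|; sorted positive RHS coefficients), sorted:
    |P|=2: 5 collections, coeffs (), (1), (1), (1), (2)
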